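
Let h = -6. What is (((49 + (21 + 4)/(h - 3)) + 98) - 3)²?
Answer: 1615441/81 ≈ 19944.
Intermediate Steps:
(((49 + (21 + 4)/(h - 3)) + 98) - 3)² = (((49 + (21 + 4)/(-6 - 3)) + 98) - 3)² = (((49 + 25/(-9)) + 98) - 3)² = (((49 + 25*(-⅑)) + 98) - 3)² = (((49 - 25/9) + 98) - 3)² = ((416/9 + 98) - 3)² = (1298/9 - 3)² = (1271/9)² = 1615441/81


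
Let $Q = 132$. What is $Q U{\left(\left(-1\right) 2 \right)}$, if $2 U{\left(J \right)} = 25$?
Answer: $1650$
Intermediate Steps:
$U{\left(J \right)} = \frac{25}{2}$ ($U{\left(J \right)} = \frac{1}{2} \cdot 25 = \frac{25}{2}$)
$Q U{\left(\left(-1\right) 2 \right)} = 132 \cdot \frac{25}{2} = 1650$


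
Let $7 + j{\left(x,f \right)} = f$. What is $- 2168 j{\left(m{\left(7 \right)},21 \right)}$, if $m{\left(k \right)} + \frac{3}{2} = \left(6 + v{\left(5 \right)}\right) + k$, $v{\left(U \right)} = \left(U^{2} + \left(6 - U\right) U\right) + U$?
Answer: $-30352$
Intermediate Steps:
$v{\left(U \right)} = U + U^{2} + U \left(6 - U\right)$ ($v{\left(U \right)} = \left(U^{2} + U \left(6 - U\right)\right) + U = U + U^{2} + U \left(6 - U\right)$)
$m{\left(k \right)} = \frac{79}{2} + k$ ($m{\left(k \right)} = - \frac{3}{2} + \left(\left(6 + 7 \cdot 5\right) + k\right) = - \frac{3}{2} + \left(\left(6 + 35\right) + k\right) = - \frac{3}{2} + \left(41 + k\right) = \frac{79}{2} + k$)
$j{\left(x,f \right)} = -7 + f$
$- 2168 j{\left(m{\left(7 \right)},21 \right)} = - 2168 \left(-7 + 21\right) = \left(-2168\right) 14 = -30352$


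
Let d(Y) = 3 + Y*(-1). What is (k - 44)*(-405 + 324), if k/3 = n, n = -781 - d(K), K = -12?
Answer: 196992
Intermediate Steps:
d(Y) = 3 - Y
n = -796 (n = -781 - (3 - 1*(-12)) = -781 - (3 + 12) = -781 - 1*15 = -781 - 15 = -796)
k = -2388 (k = 3*(-796) = -2388)
(k - 44)*(-405 + 324) = (-2388 - 44)*(-405 + 324) = -2432*(-81) = 196992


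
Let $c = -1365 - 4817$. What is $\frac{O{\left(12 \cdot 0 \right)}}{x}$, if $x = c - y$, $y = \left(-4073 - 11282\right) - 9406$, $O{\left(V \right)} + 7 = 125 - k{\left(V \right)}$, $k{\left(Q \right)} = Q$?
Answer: $\frac{118}{18579} \approx 0.0063513$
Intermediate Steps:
$O{\left(V \right)} = 118 - V$ ($O{\left(V \right)} = -7 - \left(-125 + V\right) = 118 - V$)
$c = -6182$
$y = -24761$ ($y = \left(-4073 - 11282\right) - 9406 = -15355 - 9406 = -24761$)
$x = 18579$ ($x = -6182 - -24761 = -6182 + 24761 = 18579$)
$\frac{O{\left(12 \cdot 0 \right)}}{x} = \frac{118 - 12 \cdot 0}{18579} = \left(118 - 0\right) \frac{1}{18579} = \left(118 + 0\right) \frac{1}{18579} = 118 \cdot \frac{1}{18579} = \frac{118}{18579}$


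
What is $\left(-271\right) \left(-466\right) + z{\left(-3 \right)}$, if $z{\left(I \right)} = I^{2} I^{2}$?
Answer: $126367$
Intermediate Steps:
$z{\left(I \right)} = I^{4}$
$\left(-271\right) \left(-466\right) + z{\left(-3 \right)} = \left(-271\right) \left(-466\right) + \left(-3\right)^{4} = 126286 + 81 = 126367$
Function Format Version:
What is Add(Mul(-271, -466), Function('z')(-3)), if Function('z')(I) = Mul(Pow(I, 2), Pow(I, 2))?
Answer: 126367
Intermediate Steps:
Function('z')(I) = Pow(I, 4)
Add(Mul(-271, -466), Function('z')(-3)) = Add(Mul(-271, -466), Pow(-3, 4)) = Add(126286, 81) = 126367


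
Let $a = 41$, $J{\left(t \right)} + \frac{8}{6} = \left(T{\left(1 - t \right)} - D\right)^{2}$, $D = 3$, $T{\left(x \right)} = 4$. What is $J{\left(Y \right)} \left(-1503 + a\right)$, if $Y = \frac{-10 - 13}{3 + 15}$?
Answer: $\frac{1462}{3} \approx 487.33$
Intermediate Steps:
$Y = - \frac{23}{18} \approx -1.2778$
$J{\left(t \right)} = - \frac{1}{3}$ ($J{\left(t \right)} = - \frac{4}{3} + \left(4 - 3\right)^{2} = - \frac{4}{3} + 1^{2} = - \frac{4}{3} + 1 = - \frac{1}{3}$)
$J{\left(Y \right)} \left(-1503 + a\right) = - \frac{-1503 + 41}{3} = \left(- \frac{1}{3}\right) \left(-1462\right) = \frac{1462}{3}$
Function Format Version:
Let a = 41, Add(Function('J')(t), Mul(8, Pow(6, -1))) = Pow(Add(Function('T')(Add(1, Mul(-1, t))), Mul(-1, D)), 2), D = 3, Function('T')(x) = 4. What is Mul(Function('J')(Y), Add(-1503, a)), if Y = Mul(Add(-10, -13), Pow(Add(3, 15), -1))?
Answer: Rational(1462, 3) ≈ 487.33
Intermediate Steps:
Y = Rational(-23, 18) (Y = Mul(-23, Pow(18, -1)) = Mul(-23, Rational(1, 18)) = Rational(-23, 18) ≈ -1.2778)
Function('J')(t) = Rational(-1, 3) (Function('J')(t) = Add(Rational(-4, 3), Pow(Add(4, Mul(-1, 3)), 2)) = Add(Rational(-4, 3), Pow(Add(4, -3), 2)) = Add(Rational(-4, 3), Pow(1, 2)) = Add(Rational(-4, 3), 1) = Rational(-1, 3))
Mul(Function('J')(Y), Add(-1503, a)) = Mul(Rational(-1, 3), Add(-1503, 41)) = Mul(Rational(-1, 3), -1462) = Rational(1462, 3)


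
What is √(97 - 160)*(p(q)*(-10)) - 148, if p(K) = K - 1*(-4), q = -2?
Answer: -148 - 60*I*√7 ≈ -148.0 - 158.75*I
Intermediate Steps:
p(K) = 4 + K (p(K) = K + 4 = 4 + K)
√(97 - 160)*(p(q)*(-10)) - 148 = √(97 - 160)*((4 - 2)*(-10)) - 148 = √(-63)*(2*(-10)) - 148 = (3*I*√7)*(-20) - 148 = -60*I*√7 - 148 = -148 - 60*I*√7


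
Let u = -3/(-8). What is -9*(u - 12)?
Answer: 837/8 ≈ 104.63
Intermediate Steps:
u = 3/8 (u = -3*(-⅛) = 3/8 ≈ 0.37500)
-9*(u - 12) = -9*(3/8 - 12) = -9*(-93/8) = 837/8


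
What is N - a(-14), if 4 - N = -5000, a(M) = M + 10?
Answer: 5008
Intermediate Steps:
a(M) = 10 + M
N = 5004 (N = 4 - 1*(-5000) = 4 + 5000 = 5004)
N - a(-14) = 5004 - (10 - 14) = 5004 - 1*(-4) = 5004 + 4 = 5008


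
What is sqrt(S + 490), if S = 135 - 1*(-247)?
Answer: 2*sqrt(218) ≈ 29.530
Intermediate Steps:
S = 382 (S = 135 + 247 = 382)
sqrt(S + 490) = sqrt(382 + 490) = sqrt(872) = 2*sqrt(218)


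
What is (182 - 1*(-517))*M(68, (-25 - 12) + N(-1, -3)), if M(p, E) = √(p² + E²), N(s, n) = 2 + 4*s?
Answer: 699*√6145 ≈ 54795.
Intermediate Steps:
M(p, E) = √(E² + p²)
(182 - 1*(-517))*M(68, (-25 - 12) + N(-1, -3)) = (182 - 1*(-517))*√(((-25 - 12) + (2 + 4*(-1)))² + 68²) = (182 + 517)*√((-37 + (2 - 4))² + 4624) = 699*√((-37 - 2)² + 4624) = 699*√((-39)² + 4624) = 699*√(1521 + 4624) = 699*√6145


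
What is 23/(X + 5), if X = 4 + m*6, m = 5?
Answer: 23/39 ≈ 0.58974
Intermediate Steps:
X = 34 (X = 4 + 5*6 = 4 + 30 = 34)
23/(X + 5) = 23/(34 + 5) = 23/39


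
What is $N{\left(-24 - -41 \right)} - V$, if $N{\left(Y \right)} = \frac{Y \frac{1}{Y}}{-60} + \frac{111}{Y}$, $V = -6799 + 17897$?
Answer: $- \frac{11313317}{1020} \approx -11091.0$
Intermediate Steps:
$V = 11098$
$N{\left(Y \right)} = - \frac{1}{60} + \frac{111}{Y}$ ($N{\left(Y \right)} = 1 \left(- \frac{1}{60}\right) + \frac{111}{Y} = - \frac{1}{60} + \frac{111}{Y}$)
$N{\left(-24 - -41 \right)} - V = \frac{6660 - \left(-24 - -41\right)}{60 \left(-24 - -41\right)} - 11098 = \frac{6660 - \left(-24 + 41\right)}{60 \left(-24 + 41\right)} - 11098 = \frac{6660 - 17}{60 \cdot 17} - 11098 = \frac{1}{60} \cdot \frac{1}{17} \left(6660 - 17\right) - 11098 = \frac{1}{60} \cdot \frac{1}{17} \cdot 6643 - 11098 = \frac{6643}{1020} - 11098 = - \frac{11313317}{1020}$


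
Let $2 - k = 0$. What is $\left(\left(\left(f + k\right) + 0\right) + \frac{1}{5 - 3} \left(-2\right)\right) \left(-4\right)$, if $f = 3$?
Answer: $-16$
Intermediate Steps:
$k = 2$ ($k = 2 - 0 = 2 + 0 = 2$)
$\left(\left(\left(f + k\right) + 0\right) + \frac{1}{5 - 3} \left(-2\right)\right) \left(-4\right) = \left(\left(\left(3 + 2\right) + 0\right) + \frac{1}{5 - 3} \left(-2\right)\right) \left(-4\right) = \left(\left(5 + 0\right) + \frac{1}{2} \left(-2\right)\right) \left(-4\right) = \left(5 + \frac{1}{2} \left(-2\right)\right) \left(-4\right) = \left(5 - 1\right) \left(-4\right) = 4 \left(-4\right) = -16$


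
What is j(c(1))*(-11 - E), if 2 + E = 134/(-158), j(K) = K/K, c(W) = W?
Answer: -644/79 ≈ -8.1519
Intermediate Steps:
j(K) = 1
E = -225/79 (E = -2 + 134/(-158) = -2 + 134*(-1/158) = -2 - 67/79 = -225/79 ≈ -2.8481)
j(c(1))*(-11 - E) = 1*(-11 - 1*(-225/79)) = 1*(-11 + 225/79) = 1*(-644/79) = -644/79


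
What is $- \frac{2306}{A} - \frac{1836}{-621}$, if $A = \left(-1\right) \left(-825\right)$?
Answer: $\frac{3062}{18975} \approx 0.16137$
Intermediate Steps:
$A = 825$
$- \frac{2306}{A} - \frac{1836}{-621} = - \frac{2306}{825} - \frac{1836}{-621} = \left(-2306\right) \frac{1}{825} - - \frac{68}{23} = - \frac{2306}{825} + \frac{68}{23} = \frac{3062}{18975}$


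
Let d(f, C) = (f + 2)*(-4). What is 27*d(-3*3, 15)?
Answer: 756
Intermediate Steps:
d(f, C) = -8 - 4*f (d(f, C) = (2 + f)*(-4) = -8 - 4*f)
27*d(-3*3, 15) = 27*(-8 - (-12)*3) = 27*(-8 - 4*(-9)) = 27*(-8 + 36) = 27*28 = 756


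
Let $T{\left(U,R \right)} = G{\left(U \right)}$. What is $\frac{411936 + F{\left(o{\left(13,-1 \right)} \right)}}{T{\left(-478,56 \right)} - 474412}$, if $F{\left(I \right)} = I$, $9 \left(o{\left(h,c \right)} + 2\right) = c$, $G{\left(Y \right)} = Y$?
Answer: $- \frac{57037}{65754} \approx -0.86743$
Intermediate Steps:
$o{\left(h,c \right)} = -2 + \frac{c}{9}$
$T{\left(U,R \right)} = U$
$\frac{411936 + F{\left(o{\left(13,-1 \right)} \right)}}{T{\left(-478,56 \right)} - 474412} = \frac{411936 + \left(-2 + \frac{1}{9} \left(-1\right)\right)}{-478 - 474412} = \frac{411936 - \frac{19}{9}}{-474890} = \left(411936 - \frac{19}{9}\right) \left(- \frac{1}{474890}\right) = \frac{3707405}{9} \left(- \frac{1}{474890}\right) = - \frac{57037}{65754}$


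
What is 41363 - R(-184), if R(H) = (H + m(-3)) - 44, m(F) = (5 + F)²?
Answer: 41587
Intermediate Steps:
R(H) = -40 + H (R(H) = (H + (5 - 3)²) - 44 = (H + 2²) - 44 = (H + 4) - 44 = (4 + H) - 44 = -40 + H)
41363 - R(-184) = 41363 - (-40 - 184) = 41363 - 1*(-224) = 41363 + 224 = 41587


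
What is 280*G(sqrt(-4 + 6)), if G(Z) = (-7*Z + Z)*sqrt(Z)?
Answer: -1680*2**(3/4) ≈ -2825.4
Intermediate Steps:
G(Z) = -6*Z**(3/2) (G(Z) = (-6*Z)*sqrt(Z) = -6*Z**(3/2))
280*G(sqrt(-4 + 6)) = 280*(-6*(-4 + 6)**(3/4)) = 280*(-6*2**(3/4)) = -1680*2**(3/4)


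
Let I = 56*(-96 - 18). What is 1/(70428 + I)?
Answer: 1/64044 ≈ 1.5614e-5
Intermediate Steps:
I = -6384 (I = 56*(-114) = -6384)
1/(70428 + I) = 1/(70428 - 6384) = 1/64044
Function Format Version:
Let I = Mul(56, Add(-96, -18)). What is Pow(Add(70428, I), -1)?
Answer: Rational(1, 64044) ≈ 1.5614e-5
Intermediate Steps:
I = -6384 (I = Mul(56, -114) = -6384)
Pow(Add(70428, I), -1) = Pow(Add(70428, -6384), -1) = Pow(64044, -1) = Rational(1, 64044)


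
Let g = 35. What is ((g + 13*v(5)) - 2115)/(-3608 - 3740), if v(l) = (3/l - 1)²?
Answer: 12987/45925 ≈ 0.28279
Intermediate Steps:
v(l) = (-1 + 3/l)²
((g + 13*v(5)) - 2115)/(-3608 - 3740) = ((35 + 13*((-3 + 5)²/5²)) - 2115)/(-3608 - 3740) = ((35 + 13*((1/25)*2²)) - 2115)/(-7348) = ((35 + 13*((1/25)*4)) - 2115)*(-1/7348) = ((35 + 13*(4/25)) - 2115)*(-1/7348) = ((35 + 52/25) - 2115)*(-1/7348) = (927/25 - 2115)*(-1/7348) = -51948/25*(-1/7348) = 12987/45925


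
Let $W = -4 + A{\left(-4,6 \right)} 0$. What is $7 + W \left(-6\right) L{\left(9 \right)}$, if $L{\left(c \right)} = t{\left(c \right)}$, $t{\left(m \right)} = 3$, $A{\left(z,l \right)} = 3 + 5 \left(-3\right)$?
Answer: $79$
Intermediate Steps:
$A{\left(z,l \right)} = -12$ ($A{\left(z,l \right)} = 3 - 15 = -12$)
$L{\left(c \right)} = 3$
$W = -4$ ($W = -4 - 0 = -4 + 0 = -4$)
$7 + W \left(-6\right) L{\left(9 \right)} = 7 + \left(-4\right) \left(-6\right) 3 = 7 + 24 \cdot 3 = 7 + 72 = 79$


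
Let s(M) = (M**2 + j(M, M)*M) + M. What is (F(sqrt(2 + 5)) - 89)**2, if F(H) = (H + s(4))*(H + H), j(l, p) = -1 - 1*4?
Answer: 5625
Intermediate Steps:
j(l, p) = -5 (j(l, p) = -1 - 4 = -5)
s(M) = M**2 - 4*M (s(M) = (M**2 - 5*M) + M = M**2 - 4*M)
F(H) = 2*H**2 (F(H) = (H + 4*(-4 + 4))*(H + H) = (H + 4*0)*(2*H) = (H + 0)*(2*H) = H*(2*H) = 2*H**2)
(F(sqrt(2 + 5)) - 89)**2 = (2*(sqrt(2 + 5))**2 - 89)**2 = (2*(sqrt(7))**2 - 89)**2 = (2*7 - 89)**2 = (14 - 89)**2 = (-75)**2 = 5625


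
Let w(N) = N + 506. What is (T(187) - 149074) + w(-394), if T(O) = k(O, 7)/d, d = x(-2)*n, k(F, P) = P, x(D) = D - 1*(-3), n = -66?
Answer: -9831499/66 ≈ -1.4896e+5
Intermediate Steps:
x(D) = 3 + D (x(D) = D + 3 = 3 + D)
w(N) = 506 + N
d = -66 (d = (3 - 2)*(-66) = 1*(-66) = -66)
T(O) = -7/66 (T(O) = 7/(-66) = 7*(-1/66) = -7/66)
(T(187) - 149074) + w(-394) = (-7/66 - 149074) + (506 - 394) = -9838891/66 + 112 = -9831499/66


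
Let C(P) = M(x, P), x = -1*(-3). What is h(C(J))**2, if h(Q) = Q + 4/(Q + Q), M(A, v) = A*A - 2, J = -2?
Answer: 2601/49 ≈ 53.082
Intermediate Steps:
x = 3
M(A, v) = -2 + A**2 (M(A, v) = A**2 - 2 = -2 + A**2)
C(P) = 7 (C(P) = -2 + 3**2 = -2 + 9 = 7)
h(Q) = Q + 2/Q (h(Q) = Q + 4/((2*Q)) = Q + 4*(1/(2*Q)) = Q + 2/Q)
h(C(J))**2 = (7 + 2/7)**2 = (51/7)**2 = 2601/49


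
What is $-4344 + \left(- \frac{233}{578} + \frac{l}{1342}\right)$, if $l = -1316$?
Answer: $- \frac{1685304939}{387838} \approx -4345.4$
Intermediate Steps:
$-4344 + \left(- \frac{233}{578} + \frac{l}{1342}\right) = -4344 - \left(\frac{233}{578} + \frac{658}{671}\right) = -4344 - \frac{536667}{387838} = - \frac{1685304939}{387838}$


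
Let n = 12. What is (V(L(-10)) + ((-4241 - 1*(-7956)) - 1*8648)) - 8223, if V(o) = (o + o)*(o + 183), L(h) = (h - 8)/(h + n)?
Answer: -16288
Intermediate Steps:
L(h) = (-8 + h)/(12 + h) (L(h) = (h - 8)/(h + 12) = (-8 + h)/(12 + h))
V(o) = 2*o*(183 + o) (V(o) = (2*o)*(183 + o) = 2*o*(183 + o))
(V(L(-10)) + ((-4241 - 1*(-7956)) - 1*8648)) - 8223 = (2*((-8 - 10)/(12 - 10))*(183 + (-8 - 10)/(12 - 10)) + ((-4241 - 1*(-7956)) - 1*8648)) - 8223 = (2*(-18/2)*(183 - 18/2) + ((-4241 + 7956) - 8648)) - 8223 = (2*((1/2)*(-18))*(183 + (1/2)*(-18)) + (3715 - 8648)) - 8223 = (2*(-9)*(183 - 9) - 4933) - 8223 = (2*(-9)*174 - 4933) - 8223 = (-3132 - 4933) - 8223 = -8065 - 8223 = -16288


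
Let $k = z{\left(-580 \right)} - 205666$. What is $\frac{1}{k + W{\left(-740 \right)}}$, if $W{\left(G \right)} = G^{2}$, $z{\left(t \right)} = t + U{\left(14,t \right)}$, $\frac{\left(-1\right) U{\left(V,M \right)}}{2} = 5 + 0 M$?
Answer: $\frac{1}{341344} \approx 2.9296 \cdot 10^{-6}$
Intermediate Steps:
$U{\left(V,M \right)} = -10$ ($U{\left(V,M \right)} = - 2 \left(5 + 0 M\right) = - 2 \left(5 + 0\right) = \left(-2\right) 5 = -10$)
$z{\left(t \right)} = -10 + t$ ($z{\left(t \right)} = t - 10 = -10 + t$)
$k = -206256$ ($k = \left(-10 - 580\right) - 205666 = -590 - 205666 = -206256$)
$\frac{1}{k + W{\left(-740 \right)}} = \frac{1}{-206256 + \left(-740\right)^{2}} = \frac{1}{-206256 + 547600} = \frac{1}{341344}$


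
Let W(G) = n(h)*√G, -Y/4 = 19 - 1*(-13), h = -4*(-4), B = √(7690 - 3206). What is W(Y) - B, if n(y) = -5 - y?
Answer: -2*√1121 - 168*I*√2 ≈ -66.963 - 237.59*I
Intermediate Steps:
B = 2*√1121 (B = √4484 = 2*√1121 ≈ 66.963)
h = 16
Y = -128 (Y = -4*(19 - 1*(-13)) = -4*(19 + 13) = -4*32 = -128)
W(G) = -21*√G (W(G) = (-5 - 1*16)*√G = (-5 - 16)*√G = -21*√G)
W(Y) - B = -168*I*√2 - 2*√1121 = -2*√1121 - 168*I*√2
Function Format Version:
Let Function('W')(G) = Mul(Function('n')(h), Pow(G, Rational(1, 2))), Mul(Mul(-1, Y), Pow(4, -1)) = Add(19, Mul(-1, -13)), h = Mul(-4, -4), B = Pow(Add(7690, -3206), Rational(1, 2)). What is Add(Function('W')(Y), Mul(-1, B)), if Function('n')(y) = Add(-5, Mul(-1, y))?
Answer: Add(Mul(-2, Pow(1121, Rational(1, 2))), Mul(-168, I, Pow(2, Rational(1, 2)))) ≈ Add(-66.963, Mul(-237.59, I))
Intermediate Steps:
B = Mul(2, Pow(1121, Rational(1, 2))) (B = Pow(4484, Rational(1, 2)) = Mul(2, Pow(1121, Rational(1, 2))) ≈ 66.963)
h = 16
Y = -128 (Y = Mul(-4, Add(19, Mul(-1, -13))) = Mul(-4, Add(19, 13)) = Mul(-4, 32) = -128)
Function('W')(G) = Mul(-21, Pow(G, Rational(1, 2))) (Function('W')(G) = Mul(Add(-5, Mul(-1, 16)), Pow(G, Rational(1, 2))) = Mul(Add(-5, -16), Pow(G, Rational(1, 2))) = Mul(-21, Pow(G, Rational(1, 2))))
Add(Function('W')(Y), Mul(-1, B)) = Add(Mul(-21, Pow(-128, Rational(1, 2))), Mul(-1, Mul(2, Pow(1121, Rational(1, 2))))) = Add(Mul(-21, Mul(8, I, Pow(2, Rational(1, 2)))), Mul(-2, Pow(1121, Rational(1, 2)))) = Add(Mul(-168, I, Pow(2, Rational(1, 2))), Mul(-2, Pow(1121, Rational(1, 2)))) = Add(Mul(-2, Pow(1121, Rational(1, 2))), Mul(-168, I, Pow(2, Rational(1, 2))))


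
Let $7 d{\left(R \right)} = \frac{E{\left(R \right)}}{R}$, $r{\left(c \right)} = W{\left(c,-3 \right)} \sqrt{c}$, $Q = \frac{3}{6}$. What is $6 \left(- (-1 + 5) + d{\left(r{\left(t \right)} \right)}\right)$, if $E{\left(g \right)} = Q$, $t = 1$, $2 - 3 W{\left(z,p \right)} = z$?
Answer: $- \frac{159}{7} \approx -22.714$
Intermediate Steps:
$W{\left(z,p \right)} = \frac{2}{3} - \frac{z}{3}$
$Q = \frac{1}{2}$ ($Q = 3 \cdot \frac{1}{6} = \frac{1}{2} \approx 0.5$)
$r{\left(c \right)} = \sqrt{c} \left(\frac{2}{3} - \frac{c}{3}\right)$ ($r{\left(c \right)} = \left(\frac{2}{3} - \frac{c}{3}\right) \sqrt{c} = \sqrt{c} \left(\frac{2}{3} - \frac{c}{3}\right)$)
$E{\left(g \right)} = \frac{1}{2}$
$d{\left(R \right)} = \frac{1}{14 R}$ ($d{\left(R \right)} = \frac{\frac{1}{2} \frac{1}{R}}{7} = \frac{1}{14 R}$)
$6 \left(- (-1 + 5) + d{\left(r{\left(t \right)} \right)}\right) = 6 \left(- (-1 + 5) + \frac{1}{14 \frac{\sqrt{1} \left(2 - 1\right)}{3}}\right) = 6 \left(\left(-1\right) 4 + \frac{1}{14 \cdot \frac{1}{3} \cdot 1 \left(2 - 1\right)}\right) = 6 \left(-4 + \frac{1}{14 \cdot \frac{1}{3} \cdot 1 \cdot 1}\right) = 6 \left(-4 + \frac{\frac{1}{\frac{1}{3}}}{14}\right) = 6 \left(-4 + \frac{1}{14} \cdot 3\right) = 6 \left(-4 + \frac{3}{14}\right) = 6 \left(- \frac{53}{14}\right) = - \frac{159}{7}$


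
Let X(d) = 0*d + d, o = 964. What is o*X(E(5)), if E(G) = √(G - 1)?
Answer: 1928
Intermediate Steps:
E(G) = √(-1 + G)
X(d) = d (X(d) = 0 + d = d)
o*X(E(5)) = 964*√(-1 + 5) = 964*√4 = 964*2 = 1928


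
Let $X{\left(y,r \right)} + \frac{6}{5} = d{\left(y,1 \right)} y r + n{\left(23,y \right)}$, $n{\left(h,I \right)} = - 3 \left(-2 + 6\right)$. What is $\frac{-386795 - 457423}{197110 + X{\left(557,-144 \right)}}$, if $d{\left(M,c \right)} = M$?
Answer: $\frac{2110545}{111196898} \approx 0.01898$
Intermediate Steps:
$n{\left(h,I \right)} = -12$ ($n{\left(h,I \right)} = \left(-3\right) 4 = -12$)
$X{\left(y,r \right)} = - \frac{66}{5} + r y^{2}$ ($X{\left(y,r \right)} = - \frac{6}{5} + \left(y y r - 12\right) = - \frac{6}{5} + \left(y^{2} r - 12\right) = - \frac{6}{5} + \left(r y^{2} - 12\right) = - \frac{6}{5} + \left(-12 + r y^{2}\right) = - \frac{66}{5} + r y^{2}$)
$\frac{-386795 - 457423}{197110 + X{\left(557,-144 \right)}} = \frac{-386795 - 457423}{197110 - \left(\frac{66}{5} + 144 \cdot 557^{2}\right)} = - \frac{844218}{197110 - \frac{223379346}{5}} = - \frac{844218}{- \frac{222393796}{5}} = \left(-844218\right) \left(- \frac{5}{222393796}\right) = \frac{2110545}{111196898}$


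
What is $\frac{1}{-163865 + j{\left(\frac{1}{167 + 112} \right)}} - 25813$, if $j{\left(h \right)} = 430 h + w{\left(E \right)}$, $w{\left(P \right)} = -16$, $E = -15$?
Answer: $- \frac{1180231511276}{45722369} \approx -25813.0$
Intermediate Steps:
$j{\left(h \right)} = -16 + 430 h$ ($j{\left(h \right)} = 430 h - 16 = -16 + 430 h$)
$\frac{1}{-163865 + j{\left(\frac{1}{167 + 112} \right)}} - 25813 = \frac{1}{-163865 - \left(16 - \frac{430}{167 + 112}\right)} - 25813 = \frac{1}{-163865 - \left(16 - \frac{430}{279}\right)} - 25813 = \frac{1}{-163865 + \left(-16 + 430 \cdot \frac{1}{279}\right)} - 25813 = \frac{1}{-163865 + \left(-16 + \frac{430}{279}\right)} - 25813 = \frac{1}{-163865 - \frac{4034}{279}} - 25813 = \frac{1}{- \frac{45722369}{279}} - 25813 = - \frac{279}{45722369} - 25813 = - \frac{1180231511276}{45722369}$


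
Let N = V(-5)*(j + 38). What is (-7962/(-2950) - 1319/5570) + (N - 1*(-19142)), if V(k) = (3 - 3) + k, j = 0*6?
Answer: 31145024529/1643150 ≈ 18954.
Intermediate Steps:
j = 0
V(k) = k (V(k) = 0 + k = k)
N = -190 (N = -5*(0 + 38) = -5*38 = -190)
(-7962/(-2950) - 1319/5570) + (N - 1*(-19142)) = (-7962/(-2950) - 1319/5570) + (-190 - 1*(-19142)) = (-7962*(-1/2950) - 1319*1/5570) + (-190 + 19142) = (3981/1475 - 1319/5570) + 18952 = 4045729/1643150 + 18952 = 31145024529/1643150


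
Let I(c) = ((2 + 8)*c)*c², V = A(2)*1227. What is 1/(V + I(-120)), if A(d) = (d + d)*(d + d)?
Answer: -1/17260368 ≈ -5.7936e-8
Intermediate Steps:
A(d) = 4*d² (A(d) = (2*d)*(2*d) = 4*d²)
V = 19632 (V = (4*2²)*1227 = (4*4)*1227 = 16*1227 = 19632)
I(c) = 10*c³ (I(c) = (10*c)*c² = 10*c³)
1/(V + I(-120)) = 1/(19632 + 10*(-120)³) = 1/(19632 + 10*(-1728000)) = 1/(19632 - 17280000) = 1/(-17260368) = -1/17260368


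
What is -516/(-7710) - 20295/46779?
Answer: -7352027/20037005 ≈ -0.36692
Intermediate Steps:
-516/(-7710) - 20295/46779 = -516*(-1/7710) - 20295*1/46779 = 86/1285 - 6765/15593 = -7352027/20037005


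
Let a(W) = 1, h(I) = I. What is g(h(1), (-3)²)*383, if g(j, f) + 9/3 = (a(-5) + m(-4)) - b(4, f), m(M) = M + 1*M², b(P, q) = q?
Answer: 383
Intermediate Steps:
m(M) = M + M²
g(j, f) = 10 - f (g(j, f) = -3 + ((1 - 4*(1 - 4)) - f) = -3 + ((1 - 4*(-3)) - f) = -3 + ((1 + 12) - f) = -3 + (13 - f) = 10 - f)
g(h(1), (-3)²)*383 = (10 - 1*(-3)²)*383 = (10 - 1*9)*383 = (10 - 9)*383 = 1*383 = 383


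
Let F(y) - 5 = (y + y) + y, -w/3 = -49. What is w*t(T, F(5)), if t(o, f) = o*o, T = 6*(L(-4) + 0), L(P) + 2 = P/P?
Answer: 5292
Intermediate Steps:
w = 147 (w = -3*(-49) = 147)
F(y) = 5 + 3*y (F(y) = 5 + ((y + y) + y) = 5 + (2*y + y) = 5 + 3*y)
L(P) = -1 (L(P) = -2 + P/P = -2 + 1 = -1)
T = -6 (T = 6*(-1 + 0) = 6*(-1) = -6)
t(o, f) = o²
w*t(T, F(5)) = 147*(-6)² = 147*36 = 5292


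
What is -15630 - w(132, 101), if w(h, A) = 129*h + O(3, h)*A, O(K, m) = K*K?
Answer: -33567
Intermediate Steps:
O(K, m) = K²
w(h, A) = 9*A + 129*h (w(h, A) = 129*h + 3²*A = 129*h + 9*A = 9*A + 129*h)
-15630 - w(132, 101) = -15630 - (9*101 + 129*132) = -15630 - (909 + 17028) = -15630 - 1*17937 = -15630 - 17937 = -33567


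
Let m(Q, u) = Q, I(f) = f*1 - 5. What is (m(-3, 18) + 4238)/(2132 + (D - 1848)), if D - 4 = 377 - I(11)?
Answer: 4235/659 ≈ 6.4264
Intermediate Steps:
I(f) = -5 + f (I(f) = f - 5 = -5 + f)
D = 375 (D = 4 + (377 - (-5 + 11)) = 4 + (377 - 1*6) = 4 + (377 - 6) = 4 + 371 = 375)
(m(-3, 18) + 4238)/(2132 + (D - 1848)) = (-3 + 4238)/(2132 + (375 - 1848)) = 4235/(2132 - 1473) = 4235/659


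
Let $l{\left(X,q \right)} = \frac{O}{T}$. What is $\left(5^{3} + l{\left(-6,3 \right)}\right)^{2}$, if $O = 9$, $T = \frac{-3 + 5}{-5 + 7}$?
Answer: $17956$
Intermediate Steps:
$T = 1$ ($T = \frac{2}{2} = 2 \cdot \frac{1}{2} = 1$)
$l{\left(X,q \right)} = 9$ ($l{\left(X,q \right)} = \frac{9}{1} = 9 \cdot 1 = 9$)
$\left(5^{3} + l{\left(-6,3 \right)}\right)^{2} = \left(5^{3} + 9\right)^{2} = \left(125 + 9\right)^{2} = 134^{2} = 17956$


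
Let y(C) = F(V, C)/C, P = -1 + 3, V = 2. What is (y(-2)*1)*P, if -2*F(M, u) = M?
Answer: 1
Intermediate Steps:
F(M, u) = -M/2
P = 2
y(C) = -1/C (y(C) = (-½*2)/C = -1/C)
(y(-2)*1)*P = (-1/(-2)*1)*2 = (-1*(-½)*1)*2 = ((½)*1)*2 = (½)*2 = 1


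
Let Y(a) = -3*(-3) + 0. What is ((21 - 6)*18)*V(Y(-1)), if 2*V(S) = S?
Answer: 1215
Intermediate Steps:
Y(a) = 9 (Y(a) = 9 + 0 = 9)
V(S) = S/2
((21 - 6)*18)*V(Y(-1)) = ((21 - 6)*18)*((1/2)*9) = (15*18)*(9/2) = 270*(9/2) = 1215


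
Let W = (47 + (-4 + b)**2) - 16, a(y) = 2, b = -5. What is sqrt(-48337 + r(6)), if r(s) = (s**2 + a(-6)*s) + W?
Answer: 3*I*sqrt(5353) ≈ 219.49*I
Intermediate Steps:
W = 112 (W = (47 + (-4 - 5)**2) - 16 = (47 + (-9)**2) - 16 = (47 + 81) - 16 = 128 - 16 = 112)
r(s) = 112 + s**2 + 2*s (r(s) = (s**2 + 2*s) + 112 = 112 + s**2 + 2*s)
sqrt(-48337 + r(6)) = sqrt(-48337 + (112 + 6**2 + 2*6)) = sqrt(-48337 + (112 + 36 + 12)) = sqrt(-48337 + 160) = sqrt(-48177) = 3*I*sqrt(5353)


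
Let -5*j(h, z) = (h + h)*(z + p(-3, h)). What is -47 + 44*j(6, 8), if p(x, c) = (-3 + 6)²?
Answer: -9211/5 ≈ -1842.2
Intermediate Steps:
p(x, c) = 9 (p(x, c) = 3² = 9)
j(h, z) = -2*h*(9 + z)/5 (j(h, z) = -(h + h)*(z + 9)/5 = -2*h*(9 + z)/5)
-47 + 44*j(6, 8) = -47 + 44*(-⅖*6*(9 + 8)) = -47 + 44*(-⅖*6*17) = -47 + 44*(-204/5) = -47 - 8976/5 = -9211/5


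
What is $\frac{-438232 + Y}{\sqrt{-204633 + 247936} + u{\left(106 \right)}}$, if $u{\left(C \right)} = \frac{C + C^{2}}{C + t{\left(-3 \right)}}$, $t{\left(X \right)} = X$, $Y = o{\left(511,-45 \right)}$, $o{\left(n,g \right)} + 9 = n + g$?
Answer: $\frac{170473379050}{110253521} - \frac{1548118325 \sqrt{43303}}{110253521} \approx -1375.7$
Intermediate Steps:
$o{\left(n,g \right)} = -9 + g + n$ ($o{\left(n,g \right)} = -9 + \left(n + g\right) = -9 + \left(g + n\right) = -9 + g + n$)
$Y = 457$ ($Y = -9 - 45 + 511 = 457$)
$u{\left(C \right)} = \frac{C + C^{2}}{-3 + C}$ ($u{\left(C \right)} = \frac{C + C^{2}}{C - 3} = \frac{C + C^{2}}{-3 + C}$)
$\frac{-438232 + Y}{\sqrt{-204633 + 247936} + u{\left(106 \right)}} = \frac{-438232 + 457}{\sqrt{-204633 + 247936} + \frac{106 \left(1 + 106\right)}{-3 + 106}} = - \frac{437775}{\sqrt{43303} + 106 \cdot \frac{1}{103} \cdot 107} = - \frac{437775}{\sqrt{43303} + \frac{11342}{103}} = - \frac{437775}{\frac{11342}{103} + \sqrt{43303}}$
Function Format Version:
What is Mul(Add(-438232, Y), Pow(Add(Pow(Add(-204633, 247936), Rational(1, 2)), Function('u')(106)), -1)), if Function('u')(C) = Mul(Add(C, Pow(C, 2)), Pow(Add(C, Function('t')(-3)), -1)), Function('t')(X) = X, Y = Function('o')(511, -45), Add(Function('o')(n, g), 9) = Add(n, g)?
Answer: Add(Rational(170473379050, 110253521), Mul(Rational(-1548118325, 110253521), Pow(43303, Rational(1, 2)))) ≈ -1375.7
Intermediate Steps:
Function('o')(n, g) = Add(-9, g, n) (Function('o')(n, g) = Add(-9, Add(n, g)) = Add(-9, Add(g, n)) = Add(-9, g, n))
Y = 457 (Y = Add(-9, -45, 511) = 457)
Function('u')(C) = Mul(Pow(Add(-3, C), -1), Add(C, Pow(C, 2))) (Function('u')(C) = Mul(Add(C, Pow(C, 2)), Pow(Add(C, -3), -1)) = Mul(Add(C, Pow(C, 2)), Pow(Add(-3, C), -1)) = Mul(Pow(Add(-3, C), -1), Add(C, Pow(C, 2))))
Mul(Add(-438232, Y), Pow(Add(Pow(Add(-204633, 247936), Rational(1, 2)), Function('u')(106)), -1)) = Mul(Add(-438232, 457), Pow(Add(Pow(Add(-204633, 247936), Rational(1, 2)), Mul(106, Pow(Add(-3, 106), -1), Add(1, 106))), -1)) = Mul(-437775, Pow(Add(Pow(43303, Rational(1, 2)), Mul(106, Pow(103, -1), 107)), -1)) = Mul(-437775, Pow(Add(Pow(43303, Rational(1, 2)), Mul(106, Rational(1, 103), 107)), -1)) = Mul(-437775, Pow(Add(Pow(43303, Rational(1, 2)), Rational(11342, 103)), -1)) = Mul(-437775, Pow(Add(Rational(11342, 103), Pow(43303, Rational(1, 2))), -1))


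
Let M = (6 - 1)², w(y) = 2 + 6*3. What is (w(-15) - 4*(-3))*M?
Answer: 800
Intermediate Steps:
w(y) = 20 (w(y) = 2 + 18 = 20)
M = 25 (M = 5² = 25)
(w(-15) - 4*(-3))*M = (20 - 4*(-3))*25 = (20 + 12)*25 = 32*25 = 800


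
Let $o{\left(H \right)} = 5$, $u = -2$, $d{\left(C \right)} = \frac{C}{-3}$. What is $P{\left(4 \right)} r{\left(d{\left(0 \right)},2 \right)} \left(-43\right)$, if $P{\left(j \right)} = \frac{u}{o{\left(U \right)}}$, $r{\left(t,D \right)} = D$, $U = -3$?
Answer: $\frac{172}{5} \approx 34.4$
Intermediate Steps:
$d{\left(C \right)} = - \frac{C}{3}$ ($d{\left(C \right)} = C \left(- \frac{1}{3}\right) = - \frac{C}{3}$)
$P{\left(j \right)} = - \frac{2}{5}$
$P{\left(4 \right)} r{\left(d{\left(0 \right)},2 \right)} \left(-43\right) = \left(- \frac{2}{5}\right) 2 \left(-43\right) = \left(- \frac{4}{5}\right) \left(-43\right) = \frac{172}{5}$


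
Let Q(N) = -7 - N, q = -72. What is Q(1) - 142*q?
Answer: 10216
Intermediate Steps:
Q(1) - 142*q = (-7 - 1*1) - 142*(-72) = (-7 - 1) + 10224 = -8 + 10224 = 10216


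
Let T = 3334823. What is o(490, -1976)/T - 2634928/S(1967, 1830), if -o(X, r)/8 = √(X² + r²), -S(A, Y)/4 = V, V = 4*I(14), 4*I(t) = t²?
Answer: 164683/49 - 16*√1036169/3334823 ≈ 3360.9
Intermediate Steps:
I(t) = t²/4
V = 196 (V = 4*((¼)*14²) = 4*((¼)*196) = 4*49 = 196)
S(A, Y) = -784 (S(A, Y) = -4*196 = -784)
o(X, r) = -8*√(X² + r²)
o(490, -1976)/T - 2634928/S(1967, 1830) = -8*√(490² + (-1976)²)/3334823 - 2634928/(-784) = -8*√(240100 + 3904576)*(1/3334823) - 2634928*(-1/784) = -16*√1036169*(1/3334823) + 164683/49 = -16*√1036169/3334823 + 164683/49 = 164683/49 - 16*√1036169/3334823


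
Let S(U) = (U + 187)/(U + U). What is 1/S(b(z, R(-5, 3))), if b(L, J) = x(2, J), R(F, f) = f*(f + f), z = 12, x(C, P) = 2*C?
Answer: 8/191 ≈ 0.041885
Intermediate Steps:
R(F, f) = 2*f² (R(F, f) = f*(2*f) = 2*f²)
b(L, J) = 4 (b(L, J) = 2*2 = 4)
S(U) = (187 + U)/(2*U) (S(U) = (187 + U)/((2*U)) = (187 + U)*(1/(2*U)) = (187 + U)/(2*U))
1/S(b(z, R(-5, 3))) = 1/((½)*(187 + 4)/4) = 1/((½)*(¼)*191) = 1/(191/8) = 8/191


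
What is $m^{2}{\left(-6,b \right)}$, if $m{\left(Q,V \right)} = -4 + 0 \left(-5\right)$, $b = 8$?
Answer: $16$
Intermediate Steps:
$m{\left(Q,V \right)} = -4$ ($m{\left(Q,V \right)} = -4 + 0 = -4$)
$m^{2}{\left(-6,b \right)} = \left(-4\right)^{2} = 16$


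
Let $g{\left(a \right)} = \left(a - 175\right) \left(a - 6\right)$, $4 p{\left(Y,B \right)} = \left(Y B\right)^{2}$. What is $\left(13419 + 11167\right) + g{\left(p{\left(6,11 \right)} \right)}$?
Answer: $1014448$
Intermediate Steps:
$p{\left(Y,B \right)} = \frac{B^{2} Y^{2}}{4}$ ($p{\left(Y,B \right)} = \frac{\left(Y B\right)^{2}}{4} = \frac{\left(B Y\right)^{2}}{4} = \frac{B^{2} Y^{2}}{4}$)
$g{\left(a \right)} = \left(-175 + a\right) \left(-6 + a\right)$
$\left(13419 + 11167\right) + g{\left(p{\left(6,11 \right)} \right)} = \left(13419 + 11167\right) + \left(1050 + \left(\frac{11^{2} \cdot 6^{2}}{4}\right)^{2} - 181 \frac{11^{2} \cdot 6^{2}}{4}\right) = 24586 + \left(1050 + \left(\frac{1}{4} \cdot 121 \cdot 36\right)^{2} - 181 \cdot \frac{1}{4} \cdot 121 \cdot 36\right) = 24586 + \left(1050 + 1089^{2} - 197109\right) = 24586 + \left(1050 + 1185921 - 197109\right) = 24586 + 989862 = 1014448$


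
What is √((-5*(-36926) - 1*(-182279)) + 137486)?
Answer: √504395 ≈ 710.21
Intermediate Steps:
√((-5*(-36926) - 1*(-182279)) + 137486) = √((184630 + 182279) + 137486) = √(366909 + 137486) = √504395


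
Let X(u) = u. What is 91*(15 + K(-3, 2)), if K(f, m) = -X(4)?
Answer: 1001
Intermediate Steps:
K(f, m) = -4 (K(f, m) = -1*4 = -4)
91*(15 + K(-3, 2)) = 91*(15 - 4) = 91*11 = 1001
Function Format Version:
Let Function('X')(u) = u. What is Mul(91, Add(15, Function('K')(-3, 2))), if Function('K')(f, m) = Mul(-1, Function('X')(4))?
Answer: 1001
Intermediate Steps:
Function('K')(f, m) = -4 (Function('K')(f, m) = Mul(-1, 4) = -4)
Mul(91, Add(15, Function('K')(-3, 2))) = Mul(91, Add(15, -4)) = Mul(91, 11) = 1001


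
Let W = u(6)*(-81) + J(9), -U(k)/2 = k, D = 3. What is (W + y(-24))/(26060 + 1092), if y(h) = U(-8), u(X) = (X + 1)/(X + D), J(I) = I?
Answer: -19/13576 ≈ -0.0013995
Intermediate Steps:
U(k) = -2*k
u(X) = (1 + X)/(3 + X) (u(X) = (X + 1)/(X + 3) = (1 + X)/(3 + X))
y(h) = 16 (y(h) = -2*(-8) = 16)
W = -54 (W = ((1 + 6)/(3 + 6))*(-81) + 9 = (7/9)*(-81) + 9 = -63 + 9 = -54)
(W + y(-24))/(26060 + 1092) = (-54 + 16)/(26060 + 1092) = -38/27152 = -38*1/27152 = -19/13576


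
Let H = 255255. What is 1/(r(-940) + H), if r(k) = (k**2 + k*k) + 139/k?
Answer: 940/1901107561 ≈ 4.9445e-7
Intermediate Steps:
r(k) = 2*k**2 + 139/k (r(k) = (k**2 + k**2) + 139/k = 2*k**2 + 139/k)
1/(r(-940) + H) = 1/((139 + 2*(-940)**3)/(-940) + 255255) = 1/(-(139 + 2*(-830584000))/940 + 255255) = 1/(-(139 - 1661168000)/940 + 255255) = 1/(-1/940*(-1661167861) + 255255) = 1/(1661167861/940 + 255255) = 1/(1901107561/940) = 940/1901107561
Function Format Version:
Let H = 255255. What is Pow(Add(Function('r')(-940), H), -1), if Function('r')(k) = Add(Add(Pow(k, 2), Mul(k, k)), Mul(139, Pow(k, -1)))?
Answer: Rational(940, 1901107561) ≈ 4.9445e-7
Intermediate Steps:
Function('r')(k) = Add(Mul(2, Pow(k, 2)), Mul(139, Pow(k, -1))) (Function('r')(k) = Add(Add(Pow(k, 2), Pow(k, 2)), Mul(139, Pow(k, -1))) = Add(Mul(2, Pow(k, 2)), Mul(139, Pow(k, -1))))
Pow(Add(Function('r')(-940), H), -1) = Pow(Add(Mul(Pow(-940, -1), Add(139, Mul(2, Pow(-940, 3)))), 255255), -1) = Pow(Add(Mul(Rational(-1, 940), Add(139, Mul(2, -830584000))), 255255), -1) = Pow(Add(Mul(Rational(-1, 940), Add(139, -1661168000)), 255255), -1) = Pow(Add(Mul(Rational(-1, 940), -1661167861), 255255), -1) = Pow(Add(Rational(1661167861, 940), 255255), -1) = Pow(Rational(1901107561, 940), -1) = Rational(940, 1901107561)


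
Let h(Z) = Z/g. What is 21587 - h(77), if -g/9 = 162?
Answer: 31473923/1458 ≈ 21587.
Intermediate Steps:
g = -1458 (g = -9*162 = -1458)
h(Z) = -Z/1458 (h(Z) = Z/(-1458) = Z*(-1/1458) = -Z/1458)
21587 - h(77) = 21587 - (-1)*77/1458 = 21587 - 1*(-77/1458) = 21587 + 77/1458 = 31473923/1458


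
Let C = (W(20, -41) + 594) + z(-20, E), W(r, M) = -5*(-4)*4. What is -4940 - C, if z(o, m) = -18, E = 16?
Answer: -5596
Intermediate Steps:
W(r, M) = 80 (W(r, M) = 20*4 = 80)
C = 656 (C = (80 + 594) - 18 = 674 - 18 = 656)
-4940 - C = -4940 - 1*656 = -4940 - 656 = -5596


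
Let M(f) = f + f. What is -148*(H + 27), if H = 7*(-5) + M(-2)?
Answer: 1776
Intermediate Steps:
M(f) = 2*f
H = -39 (H = 7*(-5) + 2*(-2) = -35 - 4 = -39)
-148*(H + 27) = -148*(-39 + 27) = -148*(-12) = 1776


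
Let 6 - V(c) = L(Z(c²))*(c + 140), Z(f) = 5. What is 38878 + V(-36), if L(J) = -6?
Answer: 39508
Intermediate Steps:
V(c) = 846 + 6*c (V(c) = 6 - (-6)*(c + 140) = 6 - (-6)*(140 + c) = 6 - (-840 - 6*c) = 6 + (840 + 6*c) = 846 + 6*c)
38878 + V(-36) = 38878 + (846 + 6*(-36)) = 38878 + (846 - 216) = 38878 + 630 = 39508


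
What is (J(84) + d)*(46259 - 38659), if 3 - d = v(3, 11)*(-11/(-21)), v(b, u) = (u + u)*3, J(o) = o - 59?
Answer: -349600/7 ≈ -49943.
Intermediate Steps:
J(o) = -59 + o
v(b, u) = 6*u (v(b, u) = (2*u)*3 = 6*u)
d = -221/7 (d = 3 - 6*11*(-11/(-21)) = 3 - 66*(-11*(-1/21)) = 3 - 66*11/21 = 3 - 1*242/7 = 3 - 242/7 = -221/7 ≈ -31.571)
(J(84) + d)*(46259 - 38659) = ((-59 + 84) - 221/7)*(46259 - 38659) = (25 - 221/7)*7600 = -46/7*7600 = -349600/7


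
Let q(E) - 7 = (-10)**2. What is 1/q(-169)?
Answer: 1/107 ≈ 0.0093458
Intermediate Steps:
q(E) = 107 (q(E) = 7 + (-10)**2 = 7 + 100 = 107)
1/q(-169) = 1/107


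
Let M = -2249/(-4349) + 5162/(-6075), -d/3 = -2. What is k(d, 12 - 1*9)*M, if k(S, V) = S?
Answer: -17573726/8806725 ≈ -1.9955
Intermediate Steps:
d = 6 (d = -3*(-2) = 6)
M = -8786863/26420175 (M = -2249*(-1/4349) + 5162*(-1/6075) = 2249/4349 - 5162/6075 = -8786863/26420175 ≈ -0.33258)
k(d, 12 - 1*9)*M = 6*(-8786863/26420175) = -17573726/8806725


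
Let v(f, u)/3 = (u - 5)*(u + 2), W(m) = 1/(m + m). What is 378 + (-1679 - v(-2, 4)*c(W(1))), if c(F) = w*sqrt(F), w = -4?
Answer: -1301 - 36*sqrt(2) ≈ -1351.9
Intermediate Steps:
W(m) = 1/(2*m)
v(f, u) = 3*(-5 + u)*(2 + u) (v(f, u) = 3*((u - 5)*(u + 2)) = 3*((-5 + u)*(2 + u)) = 3*(-5 + u)*(2 + u))
c(F) = -4*sqrt(F)
378 + (-1679 - v(-2, 4)*c(W(1))) = 378 + (-1679 - (-30 - 9*4 + 3*4**2)*(-4*sqrt(1/2))) = 378 + (-1679 - (-30 - 36 + 3*16)*(-4*sqrt(2)/2)) = 378 + (-1679 - (-30 - 36 + 48)*(-2*sqrt(2))) = 378 + (-1679 - (-18)*(-2*sqrt(2))) = 378 + (-1679 - 36*sqrt(2)) = -1301 - 36*sqrt(2)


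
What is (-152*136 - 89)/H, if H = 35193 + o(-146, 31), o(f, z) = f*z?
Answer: -1597/2359 ≈ -0.67698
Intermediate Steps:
H = 30667 (H = 35193 - 146*31 = 35193 - 4526 = 30667)
(-152*136 - 89)/H = (-152*136 - 89)/30667 = (-20672 - 89)*(1/30667) = -20761*1/30667 = -1597/2359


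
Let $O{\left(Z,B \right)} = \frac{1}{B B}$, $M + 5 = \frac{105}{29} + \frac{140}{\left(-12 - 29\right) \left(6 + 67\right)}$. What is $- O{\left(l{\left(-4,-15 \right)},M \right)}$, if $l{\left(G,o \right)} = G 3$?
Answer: $- \frac{7533719209}{15321488400} \approx -0.49171$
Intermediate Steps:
$l{\left(G,o \right)} = 3 G$
$M = - \frac{123780}{86797}$ ($M = -5 + \left(\frac{105}{29} + \frac{140}{\left(-12 - 29\right) \left(6 + 67\right)}\right) = -5 + \left(105 \cdot \frac{1}{29} + \frac{140}{\left(-41\right) 73}\right) = -5 + \left(\frac{105}{29} + \frac{140}{-2993}\right) = -5 + \left(\frac{105}{29} + 140 \left(- \frac{1}{2993}\right)\right) = -5 + \left(\frac{105}{29} - \frac{140}{2993}\right) = -5 + \frac{310205}{86797} = - \frac{123780}{86797} \approx -1.4261$)
$O{\left(Z,B \right)} = \frac{1}{B^{2}}$
$- O{\left(l{\left(-4,-15 \right)},M \right)} = - \frac{1}{\frac{15321488400}{7533719209}} = \left(-1\right) \frac{7533719209}{15321488400} = - \frac{7533719209}{15321488400}$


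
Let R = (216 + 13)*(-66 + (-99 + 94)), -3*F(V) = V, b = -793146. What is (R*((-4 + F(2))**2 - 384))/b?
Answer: -26502170/3569157 ≈ -7.4253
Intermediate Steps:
F(V) = -V/3
R = -16259 (R = 229*(-66 - 5) = 229*(-71) = -16259)
(R*((-4 + F(2))**2 - 384))/b = -16259*((-4 - 1/3*2)**2 - 384)/(-793146) = -16259*((-4 - 2/3)**2 - 384)*(-1/793146) = -16259*((-14/3)**2 - 384)*(-1/793146) = -16259*(196/9 - 384)*(-1/793146) = -16259*(-3260/9)*(-1/793146) = (53004340/9)*(-1/793146) = -26502170/3569157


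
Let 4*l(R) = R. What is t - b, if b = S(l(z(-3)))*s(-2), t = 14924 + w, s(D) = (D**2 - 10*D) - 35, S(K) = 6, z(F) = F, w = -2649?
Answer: 12341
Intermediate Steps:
l(R) = R/4
s(D) = -35 + D**2 - 10*D
t = 12275 (t = 14924 - 2649 = 12275)
b = -66 (b = 6*(-35 + (-2)**2 - 10*(-2)) = 6*(-35 + 4 + 20) = 6*(-11) = -66)
t - b = 12275 - 1*(-66) = 12275 + 66 = 12341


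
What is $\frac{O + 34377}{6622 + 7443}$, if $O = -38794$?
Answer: $- \frac{4417}{14065} \approx -0.31404$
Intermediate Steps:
$\frac{O + 34377}{6622 + 7443} = \frac{-38794 + 34377}{6622 + 7443} = - \frac{4417}{14065}$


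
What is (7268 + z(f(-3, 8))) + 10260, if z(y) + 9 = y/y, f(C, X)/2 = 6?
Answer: 17520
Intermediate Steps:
f(C, X) = 12 (f(C, X) = 2*6 = 12)
z(y) = -8 (z(y) = -9 + y/y = -9 + 1 = -8)
(7268 + z(f(-3, 8))) + 10260 = (7268 - 8) + 10260 = 7260 + 10260 = 17520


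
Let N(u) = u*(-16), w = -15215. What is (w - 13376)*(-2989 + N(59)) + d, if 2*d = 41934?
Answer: 112469370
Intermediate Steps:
d = 20967 (d = (½)*41934 = 20967)
N(u) = -16*u
(w - 13376)*(-2989 + N(59)) + d = (-15215 - 13376)*(-2989 - 16*59) + 20967 = -28591*(-2989 - 944) + 20967 = -28591*(-3933) + 20967 = 112448403 + 20967 = 112469370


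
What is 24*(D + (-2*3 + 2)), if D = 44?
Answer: 960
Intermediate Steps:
24*(D + (-2*3 + 2)) = 24*(44 + (-2*3 + 2)) = 24*(44 + (-6 + 2)) = 24*(44 - 4) = 24*40 = 960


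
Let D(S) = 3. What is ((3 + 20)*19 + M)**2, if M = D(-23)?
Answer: 193600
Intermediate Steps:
M = 3
((3 + 20)*19 + M)**2 = ((3 + 20)*19 + 3)**2 = (23*19 + 3)**2 = (437 + 3)**2 = 440**2 = 193600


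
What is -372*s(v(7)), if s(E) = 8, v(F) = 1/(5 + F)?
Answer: -2976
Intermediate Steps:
-372*s(v(7)) = -372*8 = -2976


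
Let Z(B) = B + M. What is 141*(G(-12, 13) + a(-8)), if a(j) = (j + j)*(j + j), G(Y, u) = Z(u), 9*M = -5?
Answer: 113552/3 ≈ 37851.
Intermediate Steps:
M = -5/9 (M = (1/9)*(-5) = -5/9 ≈ -0.55556)
Z(B) = -5/9 + B (Z(B) = B - 5/9 = -5/9 + B)
G(Y, u) = -5/9 + u
a(j) = 4*j**2 (a(j) = (2*j)*(2*j) = 4*j**2)
141*(G(-12, 13) + a(-8)) = 141*((-5/9 + 13) + 4*(-8)**2) = 141*(112/9 + 4*64) = 141*(112/9 + 256) = 141*(2416/9) = 113552/3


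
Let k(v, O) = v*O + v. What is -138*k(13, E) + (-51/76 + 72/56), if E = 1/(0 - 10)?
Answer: -4293201/2660 ≈ -1614.0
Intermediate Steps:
E = -⅒ (E = 1/(-10) = -⅒ ≈ -0.10000)
k(v, O) = v + O*v (k(v, O) = O*v + v = v + O*v)
-138*k(13, E) + (-51/76 + 72/56) = -1794*(1 - ⅒) + (-51/76 + 72/56) = -1794*9/10 + (-51*1/76 + 72*(1/56)) = -138*117/10 + (-51/76 + 9/7) = -8073/5 + 327/532 = -4293201/2660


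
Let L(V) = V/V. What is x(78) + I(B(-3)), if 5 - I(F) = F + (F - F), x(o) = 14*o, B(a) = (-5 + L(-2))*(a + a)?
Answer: 1073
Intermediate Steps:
L(V) = 1
B(a) = -8*a (B(a) = (-5 + 1)*(a + a) = -8*a)
I(F) = 5 - F (I(F) = 5 - (F + (F - F)) = 5 - (F + 0) = 5 - F)
x(78) + I(B(-3)) = 14*78 + (5 - (-8)*(-3)) = 1092 + (5 - 1*24) = 1092 + (5 - 24) = 1092 - 19 = 1073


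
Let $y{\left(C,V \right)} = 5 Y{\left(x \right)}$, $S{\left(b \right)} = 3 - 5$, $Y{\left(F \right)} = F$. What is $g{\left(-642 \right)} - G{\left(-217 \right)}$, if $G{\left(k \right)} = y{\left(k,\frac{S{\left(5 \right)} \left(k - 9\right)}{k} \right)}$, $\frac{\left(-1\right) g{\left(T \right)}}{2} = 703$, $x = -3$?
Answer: $-1391$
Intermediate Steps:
$g{\left(T \right)} = -1406$ ($g{\left(T \right)} = \left(-2\right) 703 = -1406$)
$S{\left(b \right)} = -2$
$y{\left(C,V \right)} = -15$ ($y{\left(C,V \right)} = 5 \left(-3\right) = -15$)
$G{\left(k \right)} = -15$
$g{\left(-642 \right)} - G{\left(-217 \right)} = -1406 - -15 = -1406 + 15 = -1391$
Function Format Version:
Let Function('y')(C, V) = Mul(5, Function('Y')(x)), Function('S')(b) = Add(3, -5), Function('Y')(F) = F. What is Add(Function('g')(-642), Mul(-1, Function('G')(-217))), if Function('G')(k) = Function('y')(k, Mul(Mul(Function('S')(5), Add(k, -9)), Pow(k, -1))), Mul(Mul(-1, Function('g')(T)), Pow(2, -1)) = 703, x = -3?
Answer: -1391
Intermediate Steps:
Function('g')(T) = -1406 (Function('g')(T) = Mul(-2, 703) = -1406)
Function('S')(b) = -2
Function('y')(C, V) = -15 (Function('y')(C, V) = Mul(5, -3) = -15)
Function('G')(k) = -15
Add(Function('g')(-642), Mul(-1, Function('G')(-217))) = Add(-1406, Mul(-1, -15)) = Add(-1406, 15) = -1391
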